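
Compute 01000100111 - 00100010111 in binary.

Method 1 - Direct subtraction (column by column from the right: bit − bit − borrow-in; if negative, add 2 and borrow 1 from the next column):
borrow: 01000100000
        01000100111
-       00100010111
-------------------
        00100010000

Method 2 - Add two's complement:
Two's complement of 00100010111: invert → 11011101000, add 1 → 11011101001
  01000100111
+ 11011101001
-------------
 100100010000  (end carry out of the top bit = 1)
Discarding the end carry: 00100010000
Decimal check:
  01000100111 = 512 + 32 + 4 + 2 + 1 = 551
  00100010111 = 256 + 16 + 4 + 2 + 1 = 279
  551 - 279 = 272, and 00100010000 = 256 + 16 = 272 ✓



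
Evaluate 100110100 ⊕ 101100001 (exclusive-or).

XOR: 1 when bits differ
  100110100
^ 101100001
-----------
  001010101
Decimal: 308 ^ 353 = 85



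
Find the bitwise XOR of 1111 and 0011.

XOR: 1 when bits differ
  1111
^ 0011
------
  1100
Decimal: 15 ^ 3 = 12



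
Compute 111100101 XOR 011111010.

XOR: 1 when bits differ
  111100101
^ 011111010
-----------
  100011111
Decimal: 485 ^ 250 = 287



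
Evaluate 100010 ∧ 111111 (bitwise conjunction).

AND: 1 only when both bits are 1
  100010
& 111111
--------
  100010
Decimal: 34 & 63 = 34



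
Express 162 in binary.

Using repeated division by 2:
162 ÷ 2 = 81 remainder 0
81 ÷ 2 = 40 remainder 1
40 ÷ 2 = 20 remainder 0
20 ÷ 2 = 10 remainder 0
10 ÷ 2 = 5 remainder 0
5 ÷ 2 = 2 remainder 1
2 ÷ 2 = 1 remainder 0
1 ÷ 2 = 0 remainder 1
Reading remainders bottom to top: 10100010



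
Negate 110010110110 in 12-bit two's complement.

Original (sign bit 1, negative): 110010110110
Step 1 - Invert all bits: 001101001001
Step 2 - Add 1: 001101001010
Verification: 110010110110 + 001101001010 = 1000000000000; discarding the end carry (carry out of the top bit) leaves the 12-bit value 000000000000, as required for x + (-x)



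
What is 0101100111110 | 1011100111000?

OR: 1 when either bit is 1
  0101100111110
| 1011100111000
---------------
  1111100111110
Decimal: 2878 | 5944 = 7998



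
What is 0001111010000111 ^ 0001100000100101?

XOR: 1 when bits differ
  0001111010000111
^ 0001100000100101
------------------
  0000011010100010
Decimal: 7815 ^ 6181 = 1698



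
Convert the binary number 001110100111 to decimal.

Sum of powers of 2 for each 1-bit:
2^0 + 2^1 + 2^2 + 2^5 + 2^7 + 2^8 + 2^9
= 1 + 2 + 4 + 32 + 128 + 256 + 512
= 935



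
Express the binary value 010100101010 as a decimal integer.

Sum of powers of 2 for each 1-bit:
2^1 + 2^3 + 2^5 + 2^8 + 2^10
= 2 + 8 + 32 + 256 + 1024
= 1322



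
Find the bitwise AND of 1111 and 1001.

AND: 1 only when both bits are 1
  1111
& 1001
------
  1001
Decimal: 15 & 9 = 9



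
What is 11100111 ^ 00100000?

XOR: 1 when bits differ
  11100111
^ 00100000
----------
  11000111
Decimal: 231 ^ 32 = 199



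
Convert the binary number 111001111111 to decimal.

Sum of powers of 2 for each 1-bit:
2^0 + 2^1 + 2^2 + 2^3 + 2^4 + 2^5 + 2^6 + 2^9 + 2^10 + 2^11
= 1 + 2 + 4 + 8 + 16 + 32 + 64 + 512 + 1024 + 2048
= 3711



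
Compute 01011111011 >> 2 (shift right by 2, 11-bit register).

Original: 01011111011 (decimal 763)
Shift right by 2 positions
Drop the 2 low bits; fill with zeros on the left
Result: 00010111110 (decimal 190)
Equivalent: 763 >> 2 = 763 ÷ 2^2 = 190



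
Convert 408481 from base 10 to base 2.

Using repeated division by 2:
408481 ÷ 2 = 204240 remainder 1
204240 ÷ 2 = 102120 remainder 0
102120 ÷ 2 = 51060 remainder 0
51060 ÷ 2 = 25530 remainder 0
25530 ÷ 2 = 12765 remainder 0
12765 ÷ 2 = 6382 remainder 1
6382 ÷ 2 = 3191 remainder 0
3191 ÷ 2 = 1595 remainder 1
1595 ÷ 2 = 797 remainder 1
797 ÷ 2 = 398 remainder 1
398 ÷ 2 = 199 remainder 0
199 ÷ 2 = 99 remainder 1
99 ÷ 2 = 49 remainder 1
49 ÷ 2 = 24 remainder 1
24 ÷ 2 = 12 remainder 0
12 ÷ 2 = 6 remainder 0
6 ÷ 2 = 3 remainder 0
3 ÷ 2 = 1 remainder 1
1 ÷ 2 = 0 remainder 1
Reading remainders bottom to top: 1100011101110100001



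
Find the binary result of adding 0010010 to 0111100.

Add column by column from the right: bit + bit + carry-in; write the sum mod 2, carry 1 when the sum is 2 or 3.
carry:  1100000
        0010010
+       0111100
---------------
       01001110
(the carry out of the leftmost column, 0, becomes the leading bit)
Decimal check:
  0010010 = 16 + 2 = 18
  0111100 = 32 + 16 + 8 + 4 = 60
  18 + 60 = 78, and 01001110 = 64 + 8 + 4 + 2 = 78 ✓



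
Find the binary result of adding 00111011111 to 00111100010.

Add column by column from the right: bit + bit + carry-in; write the sum mod 2, carry 1 when the sum is 2 or 3.
carry:  01111111100
        00111011111
+       00111100010
-------------------
       001111000001
(the carry out of the leftmost column, 0, becomes the leading bit)
Decimal check:
  00111011111 = 256 + 128 + 64 + 16 + 8 + 4 + 2 + 1 = 479
  00111100010 = 256 + 128 + 64 + 32 + 2 = 482
  479 + 482 = 961, and 001111000001 = 512 + 256 + 128 + 64 + 1 = 961 ✓



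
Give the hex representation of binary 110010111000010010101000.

Group into 4-bit nibbles from right:
  1100 = C
  1011 = B
  1000 = 8
  0100 = 4
  1010 = A
  1000 = 8
Result: CB84A8



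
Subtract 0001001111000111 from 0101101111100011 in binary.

Method 1 - Direct subtraction (column by column from the right: bit − bit − borrow-in; if negative, add 2 and borrow 1 from the next column):
borrow: 0000000000111000
        0101101111100011
-       0001001111000111
------------------------
        0100100000011100

Method 2 - Add two's complement:
Two's complement of 0001001111000111: invert → 1110110000111000, add 1 → 1110110000111001
  0101101111100011
+ 1110110000111001
------------------
 10100100000011100  (end carry out of the top bit = 1)
Discarding the end carry: 0100100000011100
Decimal check:
  0101101111100011 = 16384 + 4096 + 2048 + 512 + 256 + 128 + 64 + 32 + 2 + 1 = 23523
  0001001111000111 = 4096 + 512 + 256 + 128 + 64 + 4 + 2 + 1 = 5063
  23523 - 5063 = 18460, and 0100100000011100 = 16384 + 2048 + 16 + 8 + 4 = 18460 ✓



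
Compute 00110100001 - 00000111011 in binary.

Method 1 - Direct subtraction (column by column from the right: bit − bit − borrow-in; if negative, add 2 and borrow 1 from the next column):
borrow: 00011111100
        00110100001
-       00000111011
-------------------
        00101100110

Method 2 - Add two's complement:
Two's complement of 00000111011: invert → 11111000100, add 1 → 11111000101
  00110100001
+ 11111000101
-------------
 100101100110  (end carry out of the top bit = 1)
Discarding the end carry: 00101100110
Decimal check:
  00110100001 = 256 + 128 + 32 + 1 = 417
  00000111011 = 32 + 16 + 8 + 2 + 1 = 59
  417 - 59 = 358, and 00101100110 = 256 + 64 + 32 + 4 + 2 = 358 ✓



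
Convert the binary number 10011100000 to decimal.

Sum of powers of 2 for each 1-bit:
2^5 + 2^6 + 2^7 + 2^10
= 32 + 64 + 128 + 1024
= 1248



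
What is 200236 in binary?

Using repeated division by 2:
200236 ÷ 2 = 100118 remainder 0
100118 ÷ 2 = 50059 remainder 0
50059 ÷ 2 = 25029 remainder 1
25029 ÷ 2 = 12514 remainder 1
12514 ÷ 2 = 6257 remainder 0
6257 ÷ 2 = 3128 remainder 1
3128 ÷ 2 = 1564 remainder 0
1564 ÷ 2 = 782 remainder 0
782 ÷ 2 = 391 remainder 0
391 ÷ 2 = 195 remainder 1
195 ÷ 2 = 97 remainder 1
97 ÷ 2 = 48 remainder 1
48 ÷ 2 = 24 remainder 0
24 ÷ 2 = 12 remainder 0
12 ÷ 2 = 6 remainder 0
6 ÷ 2 = 3 remainder 0
3 ÷ 2 = 1 remainder 1
1 ÷ 2 = 0 remainder 1
Reading remainders bottom to top: 110000111000101100



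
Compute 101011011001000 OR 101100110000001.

OR: 1 when either bit is 1
  101011011001000
| 101100110000001
-----------------
  101111111001001
Decimal: 22216 | 22913 = 24521



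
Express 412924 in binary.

Using repeated division by 2:
412924 ÷ 2 = 206462 remainder 0
206462 ÷ 2 = 103231 remainder 0
103231 ÷ 2 = 51615 remainder 1
51615 ÷ 2 = 25807 remainder 1
25807 ÷ 2 = 12903 remainder 1
12903 ÷ 2 = 6451 remainder 1
6451 ÷ 2 = 3225 remainder 1
3225 ÷ 2 = 1612 remainder 1
1612 ÷ 2 = 806 remainder 0
806 ÷ 2 = 403 remainder 0
403 ÷ 2 = 201 remainder 1
201 ÷ 2 = 100 remainder 1
100 ÷ 2 = 50 remainder 0
50 ÷ 2 = 25 remainder 0
25 ÷ 2 = 12 remainder 1
12 ÷ 2 = 6 remainder 0
6 ÷ 2 = 3 remainder 0
3 ÷ 2 = 1 remainder 1
1 ÷ 2 = 0 remainder 1
Reading remainders bottom to top: 1100100110011111100



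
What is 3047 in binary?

Using repeated division by 2:
3047 ÷ 2 = 1523 remainder 1
1523 ÷ 2 = 761 remainder 1
761 ÷ 2 = 380 remainder 1
380 ÷ 2 = 190 remainder 0
190 ÷ 2 = 95 remainder 0
95 ÷ 2 = 47 remainder 1
47 ÷ 2 = 23 remainder 1
23 ÷ 2 = 11 remainder 1
11 ÷ 2 = 5 remainder 1
5 ÷ 2 = 2 remainder 1
2 ÷ 2 = 1 remainder 0
1 ÷ 2 = 0 remainder 1
Reading remainders bottom to top: 101111100111



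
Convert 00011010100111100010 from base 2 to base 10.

Sum of powers of 2 for each 1-bit:
2^1 + 2^5 + 2^6 + 2^7 + 2^8 + 2^11 + 2^13 + 2^15 + 2^16
= 2 + 32 + 64 + 128 + 256 + 2048 + 8192 + 32768 + 65536
= 109026



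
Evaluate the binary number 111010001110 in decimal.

Sum of powers of 2 for each 1-bit:
2^1 + 2^2 + 2^3 + 2^7 + 2^9 + 2^10 + 2^11
= 2 + 4 + 8 + 128 + 512 + 1024 + 2048
= 3726



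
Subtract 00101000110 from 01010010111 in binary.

Method 1 - Direct subtraction (column by column from the right: bit − bit − borrow-in; if negative, add 2 and borrow 1 from the next column):
borrow: 01010000000
        01010010111
-       00101000110
-------------------
        00101010001

Method 2 - Add two's complement:
Two's complement of 00101000110: invert → 11010111001, add 1 → 11010111010
  01010010111
+ 11010111010
-------------
 100101010001  (end carry out of the top bit = 1)
Discarding the end carry: 00101010001
Decimal check:
  01010010111 = 512 + 128 + 16 + 4 + 2 + 1 = 663
  00101000110 = 256 + 64 + 4 + 2 = 326
  663 - 326 = 337, and 00101010001 = 256 + 64 + 16 + 1 = 337 ✓



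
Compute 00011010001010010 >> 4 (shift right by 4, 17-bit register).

Original: 00011010001010010 (decimal 13394)
Shift right by 4 positions
Drop the 4 low bits; fill with zeros on the left
Result: 00000001101000101 (decimal 837)
Equivalent: 13394 >> 4 = 13394 ÷ 2^4 = 837



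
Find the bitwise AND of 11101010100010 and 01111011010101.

AND: 1 only when both bits are 1
  11101010100010
& 01111011010101
----------------
  01101010000000
Decimal: 15010 & 7893 = 6784



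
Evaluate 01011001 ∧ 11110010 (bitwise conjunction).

AND: 1 only when both bits are 1
  01011001
& 11110010
----------
  01010000
Decimal: 89 & 242 = 80



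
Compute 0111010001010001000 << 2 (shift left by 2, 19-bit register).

Original: 0111010001010001000 (decimal 238216)
Shift left by 2 positions
Append 2 zeros on the right and drop the 2 high bits that overflow the 19-bit width
Result: 1101000101000100000 (decimal 428576)
Equivalent: 238216 << 2 = 238216 × 2^2 = 952864, truncated to 19 bits = 428576



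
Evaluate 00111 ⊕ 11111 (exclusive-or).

XOR: 1 when bits differ
  00111
^ 11111
-------
  11000
Decimal: 7 ^ 31 = 24



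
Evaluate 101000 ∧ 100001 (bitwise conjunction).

AND: 1 only when both bits are 1
  101000
& 100001
--------
  100000
Decimal: 40 & 33 = 32



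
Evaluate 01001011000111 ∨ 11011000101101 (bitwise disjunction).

OR: 1 when either bit is 1
  01001011000111
| 11011000101101
----------------
  11011011101111
Decimal: 4807 | 13869 = 14063



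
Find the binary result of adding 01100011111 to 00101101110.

Add column by column from the right: bit + bit + carry-in; write the sum mod 2, carry 1 when the sum is 2 or 3.
carry:  11011111100
        01100011111
+       00101101110
-------------------
       010010001101
(the carry out of the leftmost column, 0, becomes the leading bit)
Decimal check:
  01100011111 = 512 + 256 + 16 + 8 + 4 + 2 + 1 = 799
  00101101110 = 256 + 64 + 32 + 8 + 4 + 2 = 366
  799 + 366 = 1165, and 010010001101 = 1024 + 128 + 8 + 4 + 1 = 1165 ✓



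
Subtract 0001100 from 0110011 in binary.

Method 1 - Direct subtraction (column by column from the right: bit − bit − borrow-in; if negative, add 2 and borrow 1 from the next column):
borrow: 0011000
        0110011
-       0001100
---------------
        0100111

Method 2 - Add two's complement:
Two's complement of 0001100: invert → 1110011, add 1 → 1110100
  0110011
+ 1110100
---------
 10100111  (end carry out of the top bit = 1)
Discarding the end carry: 0100111
Decimal check:
  0110011 = 32 + 16 + 2 + 1 = 51
  0001100 = 8 + 4 = 12
  51 - 12 = 39, and 0100111 = 32 + 4 + 2 + 1 = 39 ✓



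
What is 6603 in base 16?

Using repeated division by 16 (digits 10–15 are A–F):
6603 ÷ 16 = 412 remainder 11 (B)
412 ÷ 16 = 25 remainder 12 (C)
25 ÷ 16 = 1 remainder 9
1 ÷ 16 = 0 remainder 1
Reading remainders bottom to top: 19CB



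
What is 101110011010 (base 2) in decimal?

Sum of powers of 2 for each 1-bit:
2^1 + 2^3 + 2^4 + 2^7 + 2^8 + 2^9 + 2^11
= 2 + 8 + 16 + 128 + 256 + 512 + 2048
= 2970



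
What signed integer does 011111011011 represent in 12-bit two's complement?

Binary: 011111011011
Sign bit: 0 (non-negative)
Read directly as an unsigned value:
011111011011 = 1024 + 512 + 256 + 128 + 64 + 16 + 8 + 2 + 1 = 2011
Value: 2011



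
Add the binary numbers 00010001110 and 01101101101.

Add column by column from the right: bit + bit + carry-in; write the sum mod 2, carry 1 when the sum is 2 or 3.
carry:  00000011000
        00010001110
+       01101101101
-------------------
       001111111011
(the carry out of the leftmost column, 0, becomes the leading bit)
Decimal check:
  00010001110 = 128 + 8 + 4 + 2 = 142
  01101101101 = 512 + 256 + 64 + 32 + 8 + 4 + 1 = 877
  142 + 877 = 1019, and 001111111011 = 512 + 256 + 128 + 64 + 32 + 16 + 8 + 2 + 1 = 1019 ✓



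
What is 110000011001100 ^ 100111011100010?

XOR: 1 when bits differ
  110000011001100
^ 100111011100010
-----------------
  010111000101110
Decimal: 24780 ^ 20194 = 11822



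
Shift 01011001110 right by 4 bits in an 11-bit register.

Original: 01011001110 (decimal 718)
Shift right by 4 positions
Drop the 4 low bits; fill with zeros on the left
Result: 00000101100 (decimal 44)
Equivalent: 718 >> 4 = 718 ÷ 2^4 = 44



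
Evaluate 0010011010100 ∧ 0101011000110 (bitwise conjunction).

AND: 1 only when both bits are 1
  0010011010100
& 0101011000110
---------------
  0000011000100
Decimal: 1236 & 2758 = 196



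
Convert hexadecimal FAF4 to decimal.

Expand by place value (powers of 16):
Digit values: F = 15, A = 10
FAF4 = 15 × 16^3 + 10 × 16^2 + 15 × 16^1 + 4 × 16^0
= 15 × 4096 + 10 × 256 + 15 × 16 + 4 × 1
= 61440 + 2560 + 240 + 4
= 64244



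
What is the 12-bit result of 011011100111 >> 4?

Original: 011011100111 (decimal 1767)
Shift right by 4 positions
Drop the 4 low bits; fill with zeros on the left
Result: 000001101110 (decimal 110)
Equivalent: 1767 >> 4 = 1767 ÷ 2^4 = 110



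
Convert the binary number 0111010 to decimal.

Sum of powers of 2 for each 1-bit:
2^1 + 2^3 + 2^4 + 2^5
= 2 + 8 + 16 + 32
= 58



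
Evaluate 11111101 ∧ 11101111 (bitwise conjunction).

AND: 1 only when both bits are 1
  11111101
& 11101111
----------
  11101101
Decimal: 253 & 239 = 237



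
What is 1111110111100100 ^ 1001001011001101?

XOR: 1 when bits differ
  1111110111100100
^ 1001001011001101
------------------
  0110111100101001
Decimal: 64996 ^ 37581 = 28457



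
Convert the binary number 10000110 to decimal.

Sum of powers of 2 for each 1-bit:
2^1 + 2^2 + 2^7
= 2 + 4 + 128
= 134



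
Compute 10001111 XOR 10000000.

XOR: 1 when bits differ
  10001111
^ 10000000
----------
  00001111
Decimal: 143 ^ 128 = 15



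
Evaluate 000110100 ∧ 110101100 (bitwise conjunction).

AND: 1 only when both bits are 1
  000110100
& 110101100
-----------
  000100100
Decimal: 52 & 428 = 36



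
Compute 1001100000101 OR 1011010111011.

OR: 1 when either bit is 1
  1001100000101
| 1011010111011
---------------
  1011110111111
Decimal: 4869 | 5819 = 6079



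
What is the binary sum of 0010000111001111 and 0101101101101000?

Add column by column from the right: bit + bit + carry-in; write the sum mod 2, carry 1 when the sum is 2 or 3.
carry:  0000011110010000
        0010000111001111
+       0101101101101000
------------------------
       00111110100110111
(the carry out of the leftmost column, 0, becomes the leading bit)
Decimal check:
  0010000111001111 = 8192 + 256 + 128 + 64 + 8 + 4 + 2 + 1 = 8655
  0101101101101000 = 16384 + 4096 + 2048 + 512 + 256 + 64 + 32 + 8 = 23400
  8655 + 23400 = 32055, and 00111110100110111 = 16384 + 8192 + 4096 + 2048 + 1024 + 256 + 32 + 16 + 4 + 2 + 1 = 32055 ✓



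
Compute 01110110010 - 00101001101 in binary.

Method 1 - Direct subtraction (column by column from the right: bit − bit − borrow-in; if negative, add 2 and borrow 1 from the next column):
borrow: 00010011010
        01110110010
-       00101001101
-------------------
        01001100101

Method 2 - Add two's complement:
Two's complement of 00101001101: invert → 11010110010, add 1 → 11010110011
  01110110010
+ 11010110011
-------------
 101001100101  (end carry out of the top bit = 1)
Discarding the end carry: 01001100101
Decimal check:
  01110110010 = 512 + 256 + 128 + 32 + 16 + 2 = 946
  00101001101 = 256 + 64 + 8 + 4 + 1 = 333
  946 - 333 = 613, and 01001100101 = 512 + 64 + 32 + 4 + 1 = 613 ✓



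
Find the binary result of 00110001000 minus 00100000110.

Method 1 - Direct subtraction (column by column from the right: bit − bit − borrow-in; if negative, add 2 and borrow 1 from the next column):
borrow: 00000001100
        00110001000
-       00100000110
-------------------
        00010000010

Method 2 - Add two's complement:
Two's complement of 00100000110: invert → 11011111001, add 1 → 11011111010
  00110001000
+ 11011111010
-------------
 100010000010  (end carry out of the top bit = 1)
Discarding the end carry: 00010000010
Decimal check:
  00110001000 = 256 + 128 + 8 = 392
  00100000110 = 256 + 4 + 2 = 262
  392 - 262 = 130, and 00010000010 = 128 + 2 = 130 ✓



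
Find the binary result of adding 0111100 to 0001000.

Add column by column from the right: bit + bit + carry-in; write the sum mod 2, carry 1 when the sum is 2 or 3.
carry:  1110000
        0111100
+       0001000
---------------
       01000100
(the carry out of the leftmost column, 0, becomes the leading bit)
Decimal check:
  0111100 = 32 + 16 + 8 + 4 = 60
  0001000 = 8
  60 + 8 = 68, and 01000100 = 64 + 4 = 68 ✓



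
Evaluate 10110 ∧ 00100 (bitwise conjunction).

AND: 1 only when both bits are 1
  10110
& 00100
-------
  00100
Decimal: 22 & 4 = 4



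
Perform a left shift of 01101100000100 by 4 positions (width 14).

Original: 01101100000100 (decimal 6916)
Shift left by 4 positions
Append 4 zeros on the right and drop the 4 high bits that overflow the 14-bit width
Result: 11000001000000 (decimal 12352)
Equivalent: 6916 << 4 = 6916 × 2^4 = 110656, truncated to 14 bits = 12352



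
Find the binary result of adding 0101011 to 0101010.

Add column by column from the right: bit + bit + carry-in; write the sum mod 2, carry 1 when the sum is 2 or 3.
carry:  1010100
        0101011
+       0101010
---------------
       01010101
(the carry out of the leftmost column, 0, becomes the leading bit)
Decimal check:
  0101011 = 32 + 8 + 2 + 1 = 43
  0101010 = 32 + 8 + 2 = 42
  43 + 42 = 85, and 01010101 = 64 + 16 + 4 + 1 = 85 ✓



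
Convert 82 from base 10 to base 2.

Using repeated division by 2:
82 ÷ 2 = 41 remainder 0
41 ÷ 2 = 20 remainder 1
20 ÷ 2 = 10 remainder 0
10 ÷ 2 = 5 remainder 0
5 ÷ 2 = 2 remainder 1
2 ÷ 2 = 1 remainder 0
1 ÷ 2 = 0 remainder 1
Reading remainders bottom to top: 1010010



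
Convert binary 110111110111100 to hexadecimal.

Group into 4-bit nibbles from right:
  0110 = 6
  1111 = F
  1011 = B
  1100 = C
Result: 6FBC



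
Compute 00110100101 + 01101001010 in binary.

Add column by column from the right: bit + bit + carry-in; write the sum mod 2, carry 1 when the sum is 2 or 3.
carry:  11000000000
        00110100101
+       01101001010
-------------------
       010011101111
(the carry out of the leftmost column, 0, becomes the leading bit)
Decimal check:
  00110100101 = 256 + 128 + 32 + 4 + 1 = 421
  01101001010 = 512 + 256 + 64 + 8 + 2 = 842
  421 + 842 = 1263, and 010011101111 = 1024 + 128 + 64 + 32 + 8 + 4 + 2 + 1 = 1263 ✓



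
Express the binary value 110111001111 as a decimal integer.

Sum of powers of 2 for each 1-bit:
2^0 + 2^1 + 2^2 + 2^3 + 2^6 + 2^7 + 2^8 + 2^10 + 2^11
= 1 + 2 + 4 + 8 + 64 + 128 + 256 + 1024 + 2048
= 3535



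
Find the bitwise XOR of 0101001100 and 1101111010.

XOR: 1 when bits differ
  0101001100
^ 1101111010
------------
  1000110110
Decimal: 332 ^ 890 = 566



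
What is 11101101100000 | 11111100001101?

OR: 1 when either bit is 1
  11101101100000
| 11111100001101
----------------
  11111101101101
Decimal: 15200 | 16141 = 16237



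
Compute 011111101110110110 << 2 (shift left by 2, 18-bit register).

Original: 011111101110110110 (decimal 129974)
Shift left by 2 positions
Append 2 zeros on the right and drop the 2 high bits that overflow the 18-bit width
Result: 111110111011011000 (decimal 257752)
Equivalent: 129974 << 2 = 129974 × 2^2 = 519896, truncated to 18 bits = 257752



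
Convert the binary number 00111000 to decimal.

Sum of powers of 2 for each 1-bit:
2^3 + 2^4 + 2^5
= 8 + 16 + 32
= 56



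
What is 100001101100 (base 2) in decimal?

Sum of powers of 2 for each 1-bit:
2^2 + 2^3 + 2^5 + 2^6 + 2^11
= 4 + 8 + 32 + 64 + 2048
= 2156



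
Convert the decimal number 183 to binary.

Using repeated division by 2:
183 ÷ 2 = 91 remainder 1
91 ÷ 2 = 45 remainder 1
45 ÷ 2 = 22 remainder 1
22 ÷ 2 = 11 remainder 0
11 ÷ 2 = 5 remainder 1
5 ÷ 2 = 2 remainder 1
2 ÷ 2 = 1 remainder 0
1 ÷ 2 = 0 remainder 1
Reading remainders bottom to top: 10110111



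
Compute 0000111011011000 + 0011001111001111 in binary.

Add column by column from the right: bit + bit + carry-in; write the sum mod 2, carry 1 when the sum is 2 or 3.
carry:  0111111110110000
        0000111011011000
+       0011001111001111
------------------------
       00100001010100111
(the carry out of the leftmost column, 0, becomes the leading bit)
Decimal check:
  0000111011011000 = 2048 + 1024 + 512 + 128 + 64 + 16 + 8 = 3800
  0011001111001111 = 8192 + 4096 + 512 + 256 + 128 + 64 + 8 + 4 + 2 + 1 = 13263
  3800 + 13263 = 17063, and 00100001010100111 = 16384 + 512 + 128 + 32 + 4 + 2 + 1 = 17063 ✓



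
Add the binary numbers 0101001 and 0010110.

Add column by column from the right: bit + bit + carry-in; write the sum mod 2, carry 1 when the sum is 2 or 3.
carry:  0000000
        0101001
+       0010110
---------------
       00111111
(the carry out of the leftmost column, 0, becomes the leading bit)
Decimal check:
  0101001 = 32 + 8 + 1 = 41
  0010110 = 16 + 4 + 2 = 22
  41 + 22 = 63, and 00111111 = 32 + 16 + 8 + 4 + 2 + 1 = 63 ✓



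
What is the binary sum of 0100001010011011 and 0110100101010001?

Add column by column from the right: bit + bit + carry-in; write the sum mod 2, carry 1 when the sum is 2 or 3.
carry:  1000000000100110
        0100001010011011
+       0110100101010001
------------------------
       01010101111101100
(the carry out of the leftmost column, 0, becomes the leading bit)
Decimal check:
  0100001010011011 = 16384 + 512 + 128 + 16 + 8 + 2 + 1 = 17051
  0110100101010001 = 16384 + 8192 + 2048 + 256 + 64 + 16 + 1 = 26961
  17051 + 26961 = 44012, and 01010101111101100 = 32768 + 8192 + 2048 + 512 + 256 + 128 + 64 + 32 + 8 + 4 = 44012 ✓



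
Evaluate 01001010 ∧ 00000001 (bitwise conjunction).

AND: 1 only when both bits are 1
  01001010
& 00000001
----------
  00000000
Decimal: 74 & 1 = 0



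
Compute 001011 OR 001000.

OR: 1 when either bit is 1
  001011
| 001000
--------
  001011
Decimal: 11 | 8 = 11



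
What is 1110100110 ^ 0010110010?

XOR: 1 when bits differ
  1110100110
^ 0010110010
------------
  1100010100
Decimal: 934 ^ 178 = 788



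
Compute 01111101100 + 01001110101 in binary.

Add column by column from the right: bit + bit + carry-in; write the sum mod 2, carry 1 when the sum is 2 or 3.
carry:  11111111000
        01111101100
+       01001110101
-------------------
       011001100001
(the carry out of the leftmost column, 0, becomes the leading bit)
Decimal check:
  01111101100 = 512 + 256 + 128 + 64 + 32 + 8 + 4 = 1004
  01001110101 = 512 + 64 + 32 + 16 + 4 + 1 = 629
  1004 + 629 = 1633, and 011001100001 = 1024 + 512 + 64 + 32 + 1 = 1633 ✓



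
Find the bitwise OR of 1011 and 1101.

OR: 1 when either bit is 1
  1011
| 1101
------
  1111
Decimal: 11 | 13 = 15



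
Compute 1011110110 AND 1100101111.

AND: 1 only when both bits are 1
  1011110110
& 1100101111
------------
  1000100110
Decimal: 758 & 815 = 550



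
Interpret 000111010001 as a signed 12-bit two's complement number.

Binary: 000111010001
Sign bit: 0 (non-negative)
Read directly as an unsigned value:
000111010001 = 256 + 128 + 64 + 16 + 1 = 465
Value: 465



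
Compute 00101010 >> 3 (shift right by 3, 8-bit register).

Original: 00101010 (decimal 42)
Shift right by 3 positions
Drop the 3 low bits; fill with zeros on the left
Result: 00000101 (decimal 5)
Equivalent: 42 >> 3 = 42 ÷ 2^3 = 5



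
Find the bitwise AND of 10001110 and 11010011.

AND: 1 only when both bits are 1
  10001110
& 11010011
----------
  10000010
Decimal: 142 & 211 = 130



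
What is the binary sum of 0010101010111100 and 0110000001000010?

Add column by column from the right: bit + bit + carry-in; write the sum mod 2, carry 1 when the sum is 2 or 3.
carry:  1100000000000000
        0010101010111100
+       0110000001000010
------------------------
       01000101011111110
(the carry out of the leftmost column, 0, becomes the leading bit)
Decimal check:
  0010101010111100 = 8192 + 2048 + 512 + 128 + 32 + 16 + 8 + 4 = 10940
  0110000001000010 = 16384 + 8192 + 64 + 2 = 24642
  10940 + 24642 = 35582, and 01000101011111110 = 32768 + 2048 + 512 + 128 + 64 + 32 + 16 + 8 + 4 + 2 = 35582 ✓



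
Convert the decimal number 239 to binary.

Using repeated division by 2:
239 ÷ 2 = 119 remainder 1
119 ÷ 2 = 59 remainder 1
59 ÷ 2 = 29 remainder 1
29 ÷ 2 = 14 remainder 1
14 ÷ 2 = 7 remainder 0
7 ÷ 2 = 3 remainder 1
3 ÷ 2 = 1 remainder 1
1 ÷ 2 = 0 remainder 1
Reading remainders bottom to top: 11101111



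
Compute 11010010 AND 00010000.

AND: 1 only when both bits are 1
  11010010
& 00010000
----------
  00010000
Decimal: 210 & 16 = 16



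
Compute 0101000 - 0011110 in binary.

Method 1 - Direct subtraction (column by column from the right: bit − bit − borrow-in; if negative, add 2 and borrow 1 from the next column):
borrow: 0111100
        0101000
-       0011110
---------------
        0001010

Method 2 - Add two's complement:
Two's complement of 0011110: invert → 1100001, add 1 → 1100010
  0101000
+ 1100010
---------
 10001010  (end carry out of the top bit = 1)
Discarding the end carry: 0001010
Decimal check:
  0101000 = 32 + 8 = 40
  0011110 = 16 + 8 + 4 + 2 = 30
  40 - 30 = 10, and 0001010 = 8 + 2 = 10 ✓



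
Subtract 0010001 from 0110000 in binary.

Method 1 - Direct subtraction (column by column from the right: bit − bit − borrow-in; if negative, add 2 and borrow 1 from the next column):
borrow: 0111110
        0110000
-       0010001
---------------
        0011111

Method 2 - Add two's complement:
Two's complement of 0010001: invert → 1101110, add 1 → 1101111
  0110000
+ 1101111
---------
 10011111  (end carry out of the top bit = 1)
Discarding the end carry: 0011111
Decimal check:
  0110000 = 32 + 16 = 48
  0010001 = 16 + 1 = 17
  48 - 17 = 31, and 0011111 = 16 + 8 + 4 + 2 + 1 = 31 ✓



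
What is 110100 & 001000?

AND: 1 only when both bits are 1
  110100
& 001000
--------
  000000
Decimal: 52 & 8 = 0



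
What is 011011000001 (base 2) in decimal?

Sum of powers of 2 for each 1-bit:
2^0 + 2^6 + 2^7 + 2^9 + 2^10
= 1 + 64 + 128 + 512 + 1024
= 1729



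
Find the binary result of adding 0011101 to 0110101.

Add column by column from the right: bit + bit + carry-in; write the sum mod 2, carry 1 when the sum is 2 or 3.
carry:  1111010
        0011101
+       0110101
---------------
       01010010
(the carry out of the leftmost column, 0, becomes the leading bit)
Decimal check:
  0011101 = 16 + 8 + 4 + 1 = 29
  0110101 = 32 + 16 + 4 + 1 = 53
  29 + 53 = 82, and 01010010 = 64 + 16 + 2 = 82 ✓



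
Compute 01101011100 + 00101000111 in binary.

Add column by column from the right: bit + bit + carry-in; write the sum mod 2, carry 1 when the sum is 2 or 3.
carry:  11010111000
        01101011100
+       00101000111
-------------------
       010010100011
(the carry out of the leftmost column, 0, becomes the leading bit)
Decimal check:
  01101011100 = 512 + 256 + 64 + 16 + 8 + 4 = 860
  00101000111 = 256 + 64 + 4 + 2 + 1 = 327
  860 + 327 = 1187, and 010010100011 = 1024 + 128 + 32 + 2 + 1 = 1187 ✓



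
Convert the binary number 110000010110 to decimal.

Sum of powers of 2 for each 1-bit:
2^1 + 2^2 + 2^4 + 2^10 + 2^11
= 2 + 4 + 16 + 1024 + 2048
= 3094



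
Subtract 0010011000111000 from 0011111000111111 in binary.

Method 1 - Direct subtraction (column by column from the right: bit − bit − borrow-in; if negative, add 2 and borrow 1 from the next column):
borrow: 0000000000000000
        0011111000111111
-       0010011000111000
------------------------
        0001100000000111

Method 2 - Add two's complement:
Two's complement of 0010011000111000: invert → 1101100111000111, add 1 → 1101100111001000
  0011111000111111
+ 1101100111001000
------------------
 10001100000000111  (end carry out of the top bit = 1)
Discarding the end carry: 0001100000000111
Decimal check:
  0011111000111111 = 8192 + 4096 + 2048 + 1024 + 512 + 32 + 16 + 8 + 4 + 2 + 1 = 15935
  0010011000111000 = 8192 + 1024 + 512 + 32 + 16 + 8 = 9784
  15935 - 9784 = 6151, and 0001100000000111 = 4096 + 2048 + 4 + 2 + 1 = 6151 ✓



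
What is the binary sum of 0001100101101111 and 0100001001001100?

Add column by column from the right: bit + bit + carry-in; write the sum mod 2, carry 1 when the sum is 2 or 3.
carry:  0000000010011000
        0001100101101111
+       0100001001001100
------------------------
       00101101110111011
(the carry out of the leftmost column, 0, becomes the leading bit)
Decimal check:
  0001100101101111 = 4096 + 2048 + 256 + 64 + 32 + 8 + 4 + 2 + 1 = 6511
  0100001001001100 = 16384 + 512 + 64 + 8 + 4 = 16972
  6511 + 16972 = 23483, and 00101101110111011 = 16384 + 4096 + 2048 + 512 + 256 + 128 + 32 + 16 + 8 + 2 + 1 = 23483 ✓



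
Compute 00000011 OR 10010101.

OR: 1 when either bit is 1
  00000011
| 10010101
----------
  10010111
Decimal: 3 | 149 = 151



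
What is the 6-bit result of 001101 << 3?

Original: 001101 (decimal 13)
Shift left by 3 positions
Append 3 zeros on the right and drop the 3 high bits that overflow the 6-bit width
Result: 101000 (decimal 40)
Equivalent: 13 << 3 = 13 × 2^3 = 104, truncated to 6 bits = 40



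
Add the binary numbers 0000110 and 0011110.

Add column by column from the right: bit + bit + carry-in; write the sum mod 2, carry 1 when the sum is 2 or 3.
carry:  0111100
        0000110
+       0011110
---------------
       00100100
(the carry out of the leftmost column, 0, becomes the leading bit)
Decimal check:
  0000110 = 4 + 2 = 6
  0011110 = 16 + 8 + 4 + 2 = 30
  6 + 30 = 36, and 00100100 = 32 + 4 = 36 ✓



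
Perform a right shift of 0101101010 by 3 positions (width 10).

Original: 0101101010 (decimal 362)
Shift right by 3 positions
Drop the 3 low bits; fill with zeros on the left
Result: 0000101101 (decimal 45)
Equivalent: 362 >> 3 = 362 ÷ 2^3 = 45



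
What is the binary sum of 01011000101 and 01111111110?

Add column by column from the right: bit + bit + carry-in; write the sum mod 2, carry 1 when the sum is 2 or 3.
carry:  11111111000
        01011000101
+       01111111110
-------------------
       011011000011
(the carry out of the leftmost column, 0, becomes the leading bit)
Decimal check:
  01011000101 = 512 + 128 + 64 + 4 + 1 = 709
  01111111110 = 512 + 256 + 128 + 64 + 32 + 16 + 8 + 4 + 2 = 1022
  709 + 1022 = 1731, and 011011000011 = 1024 + 512 + 128 + 64 + 2 + 1 = 1731 ✓



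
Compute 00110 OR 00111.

OR: 1 when either bit is 1
  00110
| 00111
-------
  00111
Decimal: 6 | 7 = 7



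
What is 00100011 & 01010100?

AND: 1 only when both bits are 1
  00100011
& 01010100
----------
  00000000
Decimal: 35 & 84 = 0



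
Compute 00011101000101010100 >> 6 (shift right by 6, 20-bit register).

Original: 00011101000101010100 (decimal 119124)
Shift right by 6 positions
Drop the 6 low bits; fill with zeros on the left
Result: 00000000011101000101 (decimal 1861)
Equivalent: 119124 >> 6 = 119124 ÷ 2^6 = 1861



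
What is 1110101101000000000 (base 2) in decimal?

Sum of powers of 2 for each 1-bit:
2^9 + 2^11 + 2^12 + 2^14 + 2^16 + 2^17 + 2^18
= 512 + 2048 + 4096 + 16384 + 65536 + 131072 + 262144
= 481792



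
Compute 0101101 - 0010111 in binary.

Method 1 - Direct subtraction (column by column from the right: bit − bit − borrow-in; if negative, add 2 and borrow 1 from the next column):
borrow: 0101100
        0101101
-       0010111
---------------
        0010110

Method 2 - Add two's complement:
Two's complement of 0010111: invert → 1101000, add 1 → 1101001
  0101101
+ 1101001
---------
 10010110  (end carry out of the top bit = 1)
Discarding the end carry: 0010110
Decimal check:
  0101101 = 32 + 8 + 4 + 1 = 45
  0010111 = 16 + 4 + 2 + 1 = 23
  45 - 23 = 22, and 0010110 = 16 + 4 + 2 = 22 ✓



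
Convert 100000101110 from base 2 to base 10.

Sum of powers of 2 for each 1-bit:
2^1 + 2^2 + 2^3 + 2^5 + 2^11
= 2 + 4 + 8 + 32 + 2048
= 2094



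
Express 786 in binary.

Using repeated division by 2:
786 ÷ 2 = 393 remainder 0
393 ÷ 2 = 196 remainder 1
196 ÷ 2 = 98 remainder 0
98 ÷ 2 = 49 remainder 0
49 ÷ 2 = 24 remainder 1
24 ÷ 2 = 12 remainder 0
12 ÷ 2 = 6 remainder 0
6 ÷ 2 = 3 remainder 0
3 ÷ 2 = 1 remainder 1
1 ÷ 2 = 0 remainder 1
Reading remainders bottom to top: 1100010010



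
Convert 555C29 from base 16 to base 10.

Expand by place value (powers of 16):
Digit values: C = 12
555C29 = 5 × 16^5 + 5 × 16^4 + 5 × 16^3 + 12 × 16^2 + 2 × 16^1 + 9 × 16^0
= 5 × 1048576 + 5 × 65536 + 5 × 4096 + 12 × 256 + 2 × 16 + 9 × 1
= 5242880 + 327680 + 20480 + 3072 + 32 + 9
= 5594153



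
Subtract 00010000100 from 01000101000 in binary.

Method 1 - Direct subtraction (column by column from the right: bit − bit − borrow-in; if negative, add 2 and borrow 1 from the next column):
borrow: 01100001000
        01000101000
-       00010000100
-------------------
        00110100100

Method 2 - Add two's complement:
Two's complement of 00010000100: invert → 11101111011, add 1 → 11101111100
  01000101000
+ 11101111100
-------------
 100110100100  (end carry out of the top bit = 1)
Discarding the end carry: 00110100100
Decimal check:
  01000101000 = 512 + 32 + 8 = 552
  00010000100 = 128 + 4 = 132
  552 - 132 = 420, and 00110100100 = 256 + 128 + 32 + 4 = 420 ✓



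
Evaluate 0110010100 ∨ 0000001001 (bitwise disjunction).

OR: 1 when either bit is 1
  0110010100
| 0000001001
------------
  0110011101
Decimal: 404 | 9 = 413



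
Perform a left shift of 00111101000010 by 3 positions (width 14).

Original: 00111101000010 (decimal 3906)
Shift left by 3 positions
Append 3 zeros on the right and drop the 3 high bits that overflow the 14-bit width
Result: 11101000010000 (decimal 14864)
Equivalent: 3906 << 3 = 3906 × 2^3 = 31248, truncated to 14 bits = 14864



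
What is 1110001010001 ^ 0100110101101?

XOR: 1 when bits differ
  1110001010001
^ 0100110101101
---------------
  1010111111100
Decimal: 7249 ^ 2477 = 5628



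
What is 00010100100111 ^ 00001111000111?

XOR: 1 when bits differ
  00010100100111
^ 00001111000111
----------------
  00011011100000
Decimal: 1319 ^ 967 = 1760



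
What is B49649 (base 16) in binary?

Convert each hex digit to 4 bits:
  B = 1011
  4 = 0100
  9 = 1001
  6 = 0110
  4 = 0100
  9 = 1001
Concatenate: 101101001001011001001001



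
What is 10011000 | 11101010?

OR: 1 when either bit is 1
  10011000
| 11101010
----------
  11111010
Decimal: 152 | 234 = 250



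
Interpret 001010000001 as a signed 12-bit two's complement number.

Binary: 001010000001
Sign bit: 0 (non-negative)
Read directly as an unsigned value:
001010000001 = 512 + 128 + 1 = 641
Value: 641



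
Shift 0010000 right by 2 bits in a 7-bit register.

Original: 0010000 (decimal 16)
Shift right by 2 positions
Drop the 2 low bits; fill with zeros on the left
Result: 0000100 (decimal 4)
Equivalent: 16 >> 2 = 16 ÷ 2^2 = 4



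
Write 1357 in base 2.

Using repeated division by 2:
1357 ÷ 2 = 678 remainder 1
678 ÷ 2 = 339 remainder 0
339 ÷ 2 = 169 remainder 1
169 ÷ 2 = 84 remainder 1
84 ÷ 2 = 42 remainder 0
42 ÷ 2 = 21 remainder 0
21 ÷ 2 = 10 remainder 1
10 ÷ 2 = 5 remainder 0
5 ÷ 2 = 2 remainder 1
2 ÷ 2 = 1 remainder 0
1 ÷ 2 = 0 remainder 1
Reading remainders bottom to top: 10101001101



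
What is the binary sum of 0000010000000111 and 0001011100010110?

Add column by column from the right: bit + bit + carry-in; write the sum mod 2, carry 1 when the sum is 2 or 3.
carry:  0000100000001100
        0000010000000111
+       0001011100010110
------------------------
       00001101100011101
(the carry out of the leftmost column, 0, becomes the leading bit)
Decimal check:
  0000010000000111 = 1024 + 4 + 2 + 1 = 1031
  0001011100010110 = 4096 + 1024 + 512 + 256 + 16 + 4 + 2 = 5910
  1031 + 5910 = 6941, and 00001101100011101 = 4096 + 2048 + 512 + 256 + 16 + 8 + 4 + 1 = 6941 ✓



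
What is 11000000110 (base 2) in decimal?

Sum of powers of 2 for each 1-bit:
2^1 + 2^2 + 2^9 + 2^10
= 2 + 4 + 512 + 1024
= 1542



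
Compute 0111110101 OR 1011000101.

OR: 1 when either bit is 1
  0111110101
| 1011000101
------------
  1111110101
Decimal: 501 | 709 = 1013



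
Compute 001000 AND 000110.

AND: 1 only when both bits are 1
  001000
& 000110
--------
  000000
Decimal: 8 & 6 = 0



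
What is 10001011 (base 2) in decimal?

Sum of powers of 2 for each 1-bit:
2^0 + 2^1 + 2^3 + 2^7
= 1 + 2 + 8 + 128
= 139



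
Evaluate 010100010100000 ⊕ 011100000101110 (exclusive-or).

XOR: 1 when bits differ
  010100010100000
^ 011100000101110
-----------------
  001000010001110
Decimal: 10400 ^ 14382 = 4238



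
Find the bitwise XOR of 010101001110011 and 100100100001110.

XOR: 1 when bits differ
  010101001110011
^ 100100100001110
-----------------
  110001101111101
Decimal: 10867 ^ 18702 = 25469



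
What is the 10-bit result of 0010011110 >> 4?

Original: 0010011110 (decimal 158)
Shift right by 4 positions
Drop the 4 low bits; fill with zeros on the left
Result: 0000001001 (decimal 9)
Equivalent: 158 >> 4 = 158 ÷ 2^4 = 9



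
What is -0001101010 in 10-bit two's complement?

Original: 0001101010
Step 1 - Invert all bits: 1110010101
Step 2 - Add 1: 1110010110
Verification: 0001101010 + 1110010110 = 10000000000; discarding the end carry (carry out of the top bit) leaves the 10-bit value 0000000000, as required for x + (-x)



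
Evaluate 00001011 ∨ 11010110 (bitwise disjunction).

OR: 1 when either bit is 1
  00001011
| 11010110
----------
  11011111
Decimal: 11 | 214 = 223



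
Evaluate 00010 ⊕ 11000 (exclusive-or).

XOR: 1 when bits differ
  00010
^ 11000
-------
  11010
Decimal: 2 ^ 24 = 26



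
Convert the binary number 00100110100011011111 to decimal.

Sum of powers of 2 for each 1-bit:
2^0 + 2^1 + 2^2 + 2^3 + 2^4 + 2^6 + 2^7 + 2^11 + 2^13 + 2^14 + 2^17
= 1 + 2 + 4 + 8 + 16 + 64 + 128 + 2048 + 8192 + 16384 + 131072
= 157919

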